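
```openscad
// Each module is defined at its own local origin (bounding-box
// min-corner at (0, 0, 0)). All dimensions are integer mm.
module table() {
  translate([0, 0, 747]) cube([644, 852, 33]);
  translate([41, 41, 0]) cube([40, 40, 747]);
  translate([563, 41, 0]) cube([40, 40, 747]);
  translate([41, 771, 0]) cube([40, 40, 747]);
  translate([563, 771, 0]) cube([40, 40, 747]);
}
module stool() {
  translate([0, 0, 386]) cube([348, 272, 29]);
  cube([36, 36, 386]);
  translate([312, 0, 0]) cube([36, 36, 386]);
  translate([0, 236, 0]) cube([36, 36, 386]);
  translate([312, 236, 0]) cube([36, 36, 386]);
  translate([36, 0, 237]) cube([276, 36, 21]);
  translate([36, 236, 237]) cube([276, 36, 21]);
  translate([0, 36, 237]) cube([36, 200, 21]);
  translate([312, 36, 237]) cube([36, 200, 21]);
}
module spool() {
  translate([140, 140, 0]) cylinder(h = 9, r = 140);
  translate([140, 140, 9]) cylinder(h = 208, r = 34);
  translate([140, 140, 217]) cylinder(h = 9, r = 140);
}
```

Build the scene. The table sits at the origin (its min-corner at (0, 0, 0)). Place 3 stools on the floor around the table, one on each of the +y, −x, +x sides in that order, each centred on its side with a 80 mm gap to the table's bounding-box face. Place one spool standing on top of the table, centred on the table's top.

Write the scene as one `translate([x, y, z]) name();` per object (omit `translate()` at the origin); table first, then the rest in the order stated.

table();
translate([148, 932, 0]) stool();
translate([-428, 290, 0]) stool();
translate([724, 290, 0]) stool();
translate([182, 286, 780]) spool();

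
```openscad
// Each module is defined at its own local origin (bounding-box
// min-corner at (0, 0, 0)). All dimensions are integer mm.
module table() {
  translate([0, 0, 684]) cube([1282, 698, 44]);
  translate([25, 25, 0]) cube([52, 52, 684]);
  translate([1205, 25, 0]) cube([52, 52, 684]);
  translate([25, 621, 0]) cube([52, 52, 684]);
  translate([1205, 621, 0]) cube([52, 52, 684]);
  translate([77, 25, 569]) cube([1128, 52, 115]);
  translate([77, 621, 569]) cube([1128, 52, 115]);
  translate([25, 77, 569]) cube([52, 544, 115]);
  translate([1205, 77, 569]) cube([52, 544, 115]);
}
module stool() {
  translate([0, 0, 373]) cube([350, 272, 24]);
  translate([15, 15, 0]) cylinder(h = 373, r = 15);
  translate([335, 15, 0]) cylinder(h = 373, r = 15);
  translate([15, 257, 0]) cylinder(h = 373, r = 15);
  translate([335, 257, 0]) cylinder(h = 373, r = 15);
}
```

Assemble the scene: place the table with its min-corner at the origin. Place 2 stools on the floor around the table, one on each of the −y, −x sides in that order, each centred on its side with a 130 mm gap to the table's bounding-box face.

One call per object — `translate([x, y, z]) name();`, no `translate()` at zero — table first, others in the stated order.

table();
translate([466, -402, 0]) stool();
translate([-480, 213, 0]) stool();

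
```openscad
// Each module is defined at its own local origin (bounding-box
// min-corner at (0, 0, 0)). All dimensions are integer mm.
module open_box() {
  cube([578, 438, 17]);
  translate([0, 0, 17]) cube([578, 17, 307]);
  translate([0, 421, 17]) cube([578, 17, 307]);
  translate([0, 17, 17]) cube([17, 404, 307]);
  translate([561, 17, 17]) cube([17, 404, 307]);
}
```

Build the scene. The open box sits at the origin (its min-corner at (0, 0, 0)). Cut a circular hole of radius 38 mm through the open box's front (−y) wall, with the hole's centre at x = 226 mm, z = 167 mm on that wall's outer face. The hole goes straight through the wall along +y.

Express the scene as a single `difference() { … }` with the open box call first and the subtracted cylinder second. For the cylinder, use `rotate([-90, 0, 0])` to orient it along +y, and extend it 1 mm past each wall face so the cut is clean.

difference() {
  open_box();
  translate([226, -1, 167]) rotate([-90, 0, 0]) cylinder(h = 19, r = 38);
}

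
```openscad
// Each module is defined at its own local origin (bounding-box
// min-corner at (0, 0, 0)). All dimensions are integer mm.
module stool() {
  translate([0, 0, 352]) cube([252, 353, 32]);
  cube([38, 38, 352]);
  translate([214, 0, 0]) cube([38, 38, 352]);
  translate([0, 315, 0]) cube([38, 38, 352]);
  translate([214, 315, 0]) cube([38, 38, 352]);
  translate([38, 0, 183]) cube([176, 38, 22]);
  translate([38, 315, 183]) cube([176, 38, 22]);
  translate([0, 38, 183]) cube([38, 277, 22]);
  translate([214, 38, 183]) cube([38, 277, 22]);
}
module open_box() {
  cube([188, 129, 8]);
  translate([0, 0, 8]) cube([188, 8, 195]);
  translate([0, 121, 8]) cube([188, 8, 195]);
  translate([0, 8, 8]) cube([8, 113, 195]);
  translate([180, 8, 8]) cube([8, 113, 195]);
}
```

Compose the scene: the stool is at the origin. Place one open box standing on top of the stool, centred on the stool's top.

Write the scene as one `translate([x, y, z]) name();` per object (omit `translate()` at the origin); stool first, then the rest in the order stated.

stool();
translate([32, 112, 384]) open_box();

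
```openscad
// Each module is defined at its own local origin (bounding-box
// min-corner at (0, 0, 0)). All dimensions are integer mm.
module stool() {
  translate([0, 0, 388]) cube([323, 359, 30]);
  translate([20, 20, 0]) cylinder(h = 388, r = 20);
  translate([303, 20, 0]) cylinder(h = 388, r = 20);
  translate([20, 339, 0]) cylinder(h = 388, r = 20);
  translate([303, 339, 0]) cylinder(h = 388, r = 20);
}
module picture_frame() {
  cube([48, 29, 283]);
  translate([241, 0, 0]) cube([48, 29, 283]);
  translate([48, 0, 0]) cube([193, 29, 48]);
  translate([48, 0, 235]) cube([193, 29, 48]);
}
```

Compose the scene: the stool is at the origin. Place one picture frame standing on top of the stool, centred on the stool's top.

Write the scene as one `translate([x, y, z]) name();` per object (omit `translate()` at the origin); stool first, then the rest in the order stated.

stool();
translate([17, 165, 418]) picture_frame();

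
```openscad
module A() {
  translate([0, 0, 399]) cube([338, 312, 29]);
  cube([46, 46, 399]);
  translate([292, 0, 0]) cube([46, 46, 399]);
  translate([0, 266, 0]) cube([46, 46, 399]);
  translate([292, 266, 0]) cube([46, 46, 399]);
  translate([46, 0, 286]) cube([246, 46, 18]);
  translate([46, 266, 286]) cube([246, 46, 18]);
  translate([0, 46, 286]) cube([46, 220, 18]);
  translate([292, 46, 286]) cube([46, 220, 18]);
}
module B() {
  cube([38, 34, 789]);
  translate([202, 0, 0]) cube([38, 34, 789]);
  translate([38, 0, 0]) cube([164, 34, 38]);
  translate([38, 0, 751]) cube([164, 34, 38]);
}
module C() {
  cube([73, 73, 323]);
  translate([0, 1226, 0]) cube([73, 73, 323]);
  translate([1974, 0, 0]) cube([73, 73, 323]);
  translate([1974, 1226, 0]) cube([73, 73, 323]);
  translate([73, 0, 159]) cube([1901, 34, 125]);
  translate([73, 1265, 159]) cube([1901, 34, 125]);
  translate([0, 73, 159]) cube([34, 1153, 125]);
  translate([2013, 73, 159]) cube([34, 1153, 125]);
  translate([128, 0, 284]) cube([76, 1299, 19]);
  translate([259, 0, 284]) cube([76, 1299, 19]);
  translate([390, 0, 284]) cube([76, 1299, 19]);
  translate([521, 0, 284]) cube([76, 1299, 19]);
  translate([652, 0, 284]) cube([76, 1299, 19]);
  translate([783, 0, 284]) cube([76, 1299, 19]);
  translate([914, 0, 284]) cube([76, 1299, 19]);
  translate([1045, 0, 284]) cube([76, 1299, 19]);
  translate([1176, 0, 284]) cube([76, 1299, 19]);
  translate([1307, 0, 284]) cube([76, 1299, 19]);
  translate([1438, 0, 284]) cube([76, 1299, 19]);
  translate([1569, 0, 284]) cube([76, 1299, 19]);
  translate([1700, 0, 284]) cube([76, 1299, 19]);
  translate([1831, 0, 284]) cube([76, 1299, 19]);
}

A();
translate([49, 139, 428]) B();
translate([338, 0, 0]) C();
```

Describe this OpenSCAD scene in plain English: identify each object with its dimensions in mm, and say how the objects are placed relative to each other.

A is a four-legged stool. The seat is 338×312 mm, 29 mm thick, top at z = 428 mm. It stands on four square legs, each 46×46 mm in cross-section, from z = 0 to the seat underside, each flush with a corner of the seat. Four stretchers, 46 mm wide and 18 mm tall, connect adjacent legs with their undersides at z = 286 mm, each running between the inner faces of the legs it joins and aligned with the legs' outer faces on the other axis.

B is a picture frame with a 164×713 mm rectangular opening (x by z) and a uniform 38 mm border on every side. Frame depth is 34 mm along y. It is built from two vertical stiles running the full outside height and two horizontal rails spanning the gap between the stiles.

C is a bed frame 2047 mm long (x) by 1299 mm wide (y). Four 73×73 mm corner posts, 323 mm tall, at the corners of the footprint. Four rails of 34 mm thickness and 125 mm height run between adjacent posts with their undersides at z = 159 mm, their outer faces flush with the outside of the frame (the two x-running rails run between the posts' inner faces; the two y-running rails run between the posts' inner faces). 14 slats, each 76 mm wide (x) and 19 mm thick, lie across the top of the two x-running rails, running the full 1299 mm width of the frame in y; the slats are evenly spaced along x between the inner faces of the end posts with equal gaps (rounded down to the nearest mm) at the −x end and between each pair — any rounding remainder accumulates at the +x end.

The picture frame is on top of the stool, centred. The bed frame is against the stool's +x side, with their −y faces flush.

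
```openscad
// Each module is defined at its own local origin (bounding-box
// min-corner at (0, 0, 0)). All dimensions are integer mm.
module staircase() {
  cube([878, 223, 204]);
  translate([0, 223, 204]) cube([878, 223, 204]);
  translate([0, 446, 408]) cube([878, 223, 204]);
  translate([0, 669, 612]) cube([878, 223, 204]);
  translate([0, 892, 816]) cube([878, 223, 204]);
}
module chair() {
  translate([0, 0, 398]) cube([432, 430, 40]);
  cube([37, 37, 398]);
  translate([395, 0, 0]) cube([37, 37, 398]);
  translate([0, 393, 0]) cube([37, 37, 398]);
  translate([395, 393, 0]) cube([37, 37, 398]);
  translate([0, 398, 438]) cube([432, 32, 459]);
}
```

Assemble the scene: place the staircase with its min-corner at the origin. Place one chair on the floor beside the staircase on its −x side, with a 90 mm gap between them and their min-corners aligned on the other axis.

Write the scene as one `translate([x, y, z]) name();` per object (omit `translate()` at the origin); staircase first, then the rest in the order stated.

staircase();
translate([-522, 0, 0]) chair();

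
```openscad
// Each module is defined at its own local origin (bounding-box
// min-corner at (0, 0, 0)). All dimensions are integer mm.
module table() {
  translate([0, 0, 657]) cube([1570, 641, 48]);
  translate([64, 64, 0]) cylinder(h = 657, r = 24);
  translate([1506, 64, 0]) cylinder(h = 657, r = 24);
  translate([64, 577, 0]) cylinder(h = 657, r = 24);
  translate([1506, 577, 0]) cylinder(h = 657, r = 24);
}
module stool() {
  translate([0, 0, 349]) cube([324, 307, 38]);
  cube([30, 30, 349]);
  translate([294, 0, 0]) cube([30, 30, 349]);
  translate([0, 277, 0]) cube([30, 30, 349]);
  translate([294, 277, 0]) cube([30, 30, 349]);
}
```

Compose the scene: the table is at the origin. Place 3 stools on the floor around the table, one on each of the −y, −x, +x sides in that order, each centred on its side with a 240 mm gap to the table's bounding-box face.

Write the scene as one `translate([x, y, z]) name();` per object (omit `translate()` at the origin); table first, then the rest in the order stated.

table();
translate([623, -547, 0]) stool();
translate([-564, 167, 0]) stool();
translate([1810, 167, 0]) stool();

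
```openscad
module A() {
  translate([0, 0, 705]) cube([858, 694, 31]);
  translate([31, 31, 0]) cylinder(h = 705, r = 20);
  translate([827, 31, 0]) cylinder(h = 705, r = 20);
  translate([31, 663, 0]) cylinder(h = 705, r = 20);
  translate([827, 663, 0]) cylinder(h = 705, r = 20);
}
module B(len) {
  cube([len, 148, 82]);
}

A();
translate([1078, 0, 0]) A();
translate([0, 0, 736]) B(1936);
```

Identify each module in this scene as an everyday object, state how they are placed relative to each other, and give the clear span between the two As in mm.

Second table starts at x = 1078; first ends at x = 858; clear span = 1078 − 858 = 220 mm.

A is a table. B is a beam. A beam spans the tops of two tables. The clear span between the two tables is 220 mm.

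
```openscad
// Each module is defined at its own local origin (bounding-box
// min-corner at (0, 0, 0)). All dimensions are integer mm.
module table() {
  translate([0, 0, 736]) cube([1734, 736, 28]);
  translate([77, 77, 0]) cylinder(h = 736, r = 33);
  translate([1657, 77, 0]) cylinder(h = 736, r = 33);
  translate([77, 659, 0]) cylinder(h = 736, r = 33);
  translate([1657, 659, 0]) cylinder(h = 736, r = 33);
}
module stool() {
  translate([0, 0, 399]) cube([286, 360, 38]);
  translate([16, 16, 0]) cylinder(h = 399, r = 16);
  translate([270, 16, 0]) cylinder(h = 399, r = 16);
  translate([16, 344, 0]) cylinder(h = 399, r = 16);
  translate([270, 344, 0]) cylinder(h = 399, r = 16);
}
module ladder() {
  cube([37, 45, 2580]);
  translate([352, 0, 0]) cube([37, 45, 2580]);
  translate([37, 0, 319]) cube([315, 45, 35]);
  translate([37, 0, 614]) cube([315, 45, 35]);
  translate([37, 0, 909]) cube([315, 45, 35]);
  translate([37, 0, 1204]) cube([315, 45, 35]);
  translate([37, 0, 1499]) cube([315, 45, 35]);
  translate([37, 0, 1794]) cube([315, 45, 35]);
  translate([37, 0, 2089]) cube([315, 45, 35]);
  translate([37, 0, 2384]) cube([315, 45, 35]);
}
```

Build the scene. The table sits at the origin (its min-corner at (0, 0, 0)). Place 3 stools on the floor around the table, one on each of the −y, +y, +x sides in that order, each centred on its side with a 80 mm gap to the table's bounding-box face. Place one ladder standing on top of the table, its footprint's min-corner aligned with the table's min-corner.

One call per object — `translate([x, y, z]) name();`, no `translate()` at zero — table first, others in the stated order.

table();
translate([724, -440, 0]) stool();
translate([724, 816, 0]) stool();
translate([1814, 188, 0]) stool();
translate([0, 0, 764]) ladder();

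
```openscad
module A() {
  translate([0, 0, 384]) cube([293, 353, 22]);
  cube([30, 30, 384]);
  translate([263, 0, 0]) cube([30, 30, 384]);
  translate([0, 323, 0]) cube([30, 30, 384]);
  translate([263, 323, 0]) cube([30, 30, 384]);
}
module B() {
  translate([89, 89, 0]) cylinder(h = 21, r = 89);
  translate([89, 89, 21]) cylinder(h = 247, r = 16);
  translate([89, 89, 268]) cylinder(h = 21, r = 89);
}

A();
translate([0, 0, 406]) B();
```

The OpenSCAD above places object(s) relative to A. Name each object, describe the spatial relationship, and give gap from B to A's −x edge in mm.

A is a stool. B is a spool. The spool is on top of the stool. The gap from the spool to the stool's −x edge is 0 mm.

The spool's min-x is at 0; the stool's min-x is 0; gap = 0 mm.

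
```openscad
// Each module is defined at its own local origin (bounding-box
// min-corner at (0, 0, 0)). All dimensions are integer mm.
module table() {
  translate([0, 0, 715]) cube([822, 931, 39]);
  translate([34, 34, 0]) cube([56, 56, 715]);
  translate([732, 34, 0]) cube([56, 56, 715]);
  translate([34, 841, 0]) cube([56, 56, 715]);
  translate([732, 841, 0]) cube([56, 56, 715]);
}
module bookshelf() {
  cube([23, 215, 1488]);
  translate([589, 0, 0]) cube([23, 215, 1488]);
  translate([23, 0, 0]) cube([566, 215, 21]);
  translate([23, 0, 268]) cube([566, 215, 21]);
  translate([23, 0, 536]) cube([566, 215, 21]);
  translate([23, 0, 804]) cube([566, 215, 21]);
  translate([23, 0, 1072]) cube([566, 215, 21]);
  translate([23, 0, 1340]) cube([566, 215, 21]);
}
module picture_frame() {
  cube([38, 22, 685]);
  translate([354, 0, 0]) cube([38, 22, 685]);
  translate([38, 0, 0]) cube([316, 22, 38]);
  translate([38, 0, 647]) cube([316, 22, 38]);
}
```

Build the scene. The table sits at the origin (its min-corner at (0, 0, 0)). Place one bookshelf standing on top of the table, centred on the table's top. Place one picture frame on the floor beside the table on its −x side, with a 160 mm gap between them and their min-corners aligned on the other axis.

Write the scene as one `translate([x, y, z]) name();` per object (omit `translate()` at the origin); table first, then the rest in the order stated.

table();
translate([105, 358, 754]) bookshelf();
translate([-552, 0, 0]) picture_frame();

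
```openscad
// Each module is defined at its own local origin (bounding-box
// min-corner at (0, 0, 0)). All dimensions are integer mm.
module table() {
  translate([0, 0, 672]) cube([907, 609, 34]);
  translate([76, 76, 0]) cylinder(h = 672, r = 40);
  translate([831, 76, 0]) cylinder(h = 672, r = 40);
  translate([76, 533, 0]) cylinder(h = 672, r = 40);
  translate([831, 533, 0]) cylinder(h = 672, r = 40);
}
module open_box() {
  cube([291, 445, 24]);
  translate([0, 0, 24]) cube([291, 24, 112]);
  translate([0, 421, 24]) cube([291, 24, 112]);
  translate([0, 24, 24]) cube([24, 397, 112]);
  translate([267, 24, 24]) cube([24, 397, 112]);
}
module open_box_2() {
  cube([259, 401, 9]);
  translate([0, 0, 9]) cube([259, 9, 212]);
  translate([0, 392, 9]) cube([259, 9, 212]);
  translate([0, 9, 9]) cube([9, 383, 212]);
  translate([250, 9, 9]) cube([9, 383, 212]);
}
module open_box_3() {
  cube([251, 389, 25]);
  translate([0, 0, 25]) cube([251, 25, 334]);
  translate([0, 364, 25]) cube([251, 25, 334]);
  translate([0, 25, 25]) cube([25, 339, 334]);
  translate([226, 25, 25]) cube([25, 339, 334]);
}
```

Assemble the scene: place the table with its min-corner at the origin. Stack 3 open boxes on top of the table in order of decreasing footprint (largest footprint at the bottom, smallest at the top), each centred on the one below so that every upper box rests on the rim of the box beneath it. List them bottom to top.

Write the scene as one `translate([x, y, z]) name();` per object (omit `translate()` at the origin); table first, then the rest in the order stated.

table();
translate([308, 82, 706]) open_box();
translate([324, 104, 842]) open_box_2();
translate([328, 110, 1063]) open_box_3();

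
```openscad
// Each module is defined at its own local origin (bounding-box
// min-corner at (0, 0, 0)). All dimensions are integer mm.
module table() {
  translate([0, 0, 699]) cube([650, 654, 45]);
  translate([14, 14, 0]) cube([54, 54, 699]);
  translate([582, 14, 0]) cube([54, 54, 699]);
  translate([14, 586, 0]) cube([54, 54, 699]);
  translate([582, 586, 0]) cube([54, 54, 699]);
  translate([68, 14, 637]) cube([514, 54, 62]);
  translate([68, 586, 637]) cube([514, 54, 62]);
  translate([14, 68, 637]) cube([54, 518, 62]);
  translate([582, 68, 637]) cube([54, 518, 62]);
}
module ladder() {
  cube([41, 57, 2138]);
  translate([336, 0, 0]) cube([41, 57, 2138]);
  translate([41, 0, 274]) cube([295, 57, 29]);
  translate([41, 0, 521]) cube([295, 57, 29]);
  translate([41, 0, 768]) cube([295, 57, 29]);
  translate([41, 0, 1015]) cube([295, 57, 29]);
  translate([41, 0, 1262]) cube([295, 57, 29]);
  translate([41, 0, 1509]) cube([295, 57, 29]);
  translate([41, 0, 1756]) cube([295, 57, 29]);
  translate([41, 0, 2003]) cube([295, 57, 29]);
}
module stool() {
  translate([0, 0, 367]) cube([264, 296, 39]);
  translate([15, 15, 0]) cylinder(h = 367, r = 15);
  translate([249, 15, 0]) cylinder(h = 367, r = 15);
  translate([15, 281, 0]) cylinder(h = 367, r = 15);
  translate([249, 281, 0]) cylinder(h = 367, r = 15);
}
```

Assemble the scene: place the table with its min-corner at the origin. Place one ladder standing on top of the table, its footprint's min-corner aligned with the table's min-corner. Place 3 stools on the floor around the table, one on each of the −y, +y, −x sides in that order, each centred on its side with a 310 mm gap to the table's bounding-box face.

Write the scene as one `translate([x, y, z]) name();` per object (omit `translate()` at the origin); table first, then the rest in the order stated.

table();
translate([0, 0, 744]) ladder();
translate([193, -606, 0]) stool();
translate([193, 964, 0]) stool();
translate([-574, 179, 0]) stool();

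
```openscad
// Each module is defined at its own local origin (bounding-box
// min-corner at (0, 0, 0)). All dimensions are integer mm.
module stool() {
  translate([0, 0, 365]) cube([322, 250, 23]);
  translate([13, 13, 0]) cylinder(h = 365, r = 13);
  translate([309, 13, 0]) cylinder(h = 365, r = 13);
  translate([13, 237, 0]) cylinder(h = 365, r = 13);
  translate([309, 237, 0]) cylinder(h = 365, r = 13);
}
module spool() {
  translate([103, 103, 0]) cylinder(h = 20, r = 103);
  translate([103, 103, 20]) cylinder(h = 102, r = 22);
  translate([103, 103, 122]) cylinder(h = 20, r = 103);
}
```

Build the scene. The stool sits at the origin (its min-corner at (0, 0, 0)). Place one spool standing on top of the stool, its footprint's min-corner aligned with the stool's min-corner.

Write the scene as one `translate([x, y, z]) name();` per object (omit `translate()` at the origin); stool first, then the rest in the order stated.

stool();
translate([0, 0, 388]) spool();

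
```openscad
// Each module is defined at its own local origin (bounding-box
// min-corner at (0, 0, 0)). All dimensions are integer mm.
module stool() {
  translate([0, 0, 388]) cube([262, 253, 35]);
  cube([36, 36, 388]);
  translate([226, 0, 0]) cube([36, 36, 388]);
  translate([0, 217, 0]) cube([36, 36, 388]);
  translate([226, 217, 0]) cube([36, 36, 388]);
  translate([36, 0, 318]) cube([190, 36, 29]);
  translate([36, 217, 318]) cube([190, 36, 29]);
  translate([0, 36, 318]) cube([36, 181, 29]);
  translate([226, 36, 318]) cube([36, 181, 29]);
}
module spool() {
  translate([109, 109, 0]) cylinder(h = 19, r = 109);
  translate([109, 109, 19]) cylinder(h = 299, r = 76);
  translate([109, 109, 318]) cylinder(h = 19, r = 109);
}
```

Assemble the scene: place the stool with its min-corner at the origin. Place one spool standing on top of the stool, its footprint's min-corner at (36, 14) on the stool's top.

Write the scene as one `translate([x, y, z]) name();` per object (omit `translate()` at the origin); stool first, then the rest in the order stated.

stool();
translate([36, 14, 423]) spool();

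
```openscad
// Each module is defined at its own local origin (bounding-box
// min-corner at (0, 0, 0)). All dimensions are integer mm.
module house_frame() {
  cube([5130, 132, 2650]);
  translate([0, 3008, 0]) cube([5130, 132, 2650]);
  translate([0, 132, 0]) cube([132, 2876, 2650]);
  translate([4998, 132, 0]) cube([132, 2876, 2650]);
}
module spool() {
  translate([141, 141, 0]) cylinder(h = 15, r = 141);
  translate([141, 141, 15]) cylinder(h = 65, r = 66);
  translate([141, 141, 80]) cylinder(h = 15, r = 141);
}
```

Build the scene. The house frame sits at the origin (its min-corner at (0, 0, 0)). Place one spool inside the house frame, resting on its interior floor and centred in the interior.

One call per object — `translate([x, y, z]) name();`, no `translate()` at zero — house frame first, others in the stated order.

house_frame();
translate([2424, 1429, 0]) spool();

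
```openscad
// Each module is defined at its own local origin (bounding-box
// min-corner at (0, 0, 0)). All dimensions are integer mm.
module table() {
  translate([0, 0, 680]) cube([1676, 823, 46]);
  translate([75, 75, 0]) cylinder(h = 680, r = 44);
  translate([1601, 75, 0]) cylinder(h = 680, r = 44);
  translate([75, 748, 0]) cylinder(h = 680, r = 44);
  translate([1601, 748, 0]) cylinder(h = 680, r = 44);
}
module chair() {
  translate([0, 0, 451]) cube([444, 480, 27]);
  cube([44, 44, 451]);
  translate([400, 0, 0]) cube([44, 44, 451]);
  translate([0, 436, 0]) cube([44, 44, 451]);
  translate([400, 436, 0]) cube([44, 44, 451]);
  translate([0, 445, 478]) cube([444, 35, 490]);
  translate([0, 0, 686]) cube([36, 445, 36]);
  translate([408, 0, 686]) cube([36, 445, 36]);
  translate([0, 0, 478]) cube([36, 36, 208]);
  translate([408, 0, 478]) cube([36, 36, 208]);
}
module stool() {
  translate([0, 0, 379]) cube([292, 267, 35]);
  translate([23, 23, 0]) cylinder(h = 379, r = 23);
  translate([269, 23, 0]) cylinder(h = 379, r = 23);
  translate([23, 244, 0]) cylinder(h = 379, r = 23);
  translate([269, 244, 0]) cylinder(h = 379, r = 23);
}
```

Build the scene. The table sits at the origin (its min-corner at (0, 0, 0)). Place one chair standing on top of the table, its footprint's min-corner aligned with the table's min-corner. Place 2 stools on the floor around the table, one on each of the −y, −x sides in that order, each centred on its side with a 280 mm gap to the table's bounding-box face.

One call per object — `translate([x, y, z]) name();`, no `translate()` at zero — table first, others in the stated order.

table();
translate([0, 0, 726]) chair();
translate([692, -547, 0]) stool();
translate([-572, 278, 0]) stool();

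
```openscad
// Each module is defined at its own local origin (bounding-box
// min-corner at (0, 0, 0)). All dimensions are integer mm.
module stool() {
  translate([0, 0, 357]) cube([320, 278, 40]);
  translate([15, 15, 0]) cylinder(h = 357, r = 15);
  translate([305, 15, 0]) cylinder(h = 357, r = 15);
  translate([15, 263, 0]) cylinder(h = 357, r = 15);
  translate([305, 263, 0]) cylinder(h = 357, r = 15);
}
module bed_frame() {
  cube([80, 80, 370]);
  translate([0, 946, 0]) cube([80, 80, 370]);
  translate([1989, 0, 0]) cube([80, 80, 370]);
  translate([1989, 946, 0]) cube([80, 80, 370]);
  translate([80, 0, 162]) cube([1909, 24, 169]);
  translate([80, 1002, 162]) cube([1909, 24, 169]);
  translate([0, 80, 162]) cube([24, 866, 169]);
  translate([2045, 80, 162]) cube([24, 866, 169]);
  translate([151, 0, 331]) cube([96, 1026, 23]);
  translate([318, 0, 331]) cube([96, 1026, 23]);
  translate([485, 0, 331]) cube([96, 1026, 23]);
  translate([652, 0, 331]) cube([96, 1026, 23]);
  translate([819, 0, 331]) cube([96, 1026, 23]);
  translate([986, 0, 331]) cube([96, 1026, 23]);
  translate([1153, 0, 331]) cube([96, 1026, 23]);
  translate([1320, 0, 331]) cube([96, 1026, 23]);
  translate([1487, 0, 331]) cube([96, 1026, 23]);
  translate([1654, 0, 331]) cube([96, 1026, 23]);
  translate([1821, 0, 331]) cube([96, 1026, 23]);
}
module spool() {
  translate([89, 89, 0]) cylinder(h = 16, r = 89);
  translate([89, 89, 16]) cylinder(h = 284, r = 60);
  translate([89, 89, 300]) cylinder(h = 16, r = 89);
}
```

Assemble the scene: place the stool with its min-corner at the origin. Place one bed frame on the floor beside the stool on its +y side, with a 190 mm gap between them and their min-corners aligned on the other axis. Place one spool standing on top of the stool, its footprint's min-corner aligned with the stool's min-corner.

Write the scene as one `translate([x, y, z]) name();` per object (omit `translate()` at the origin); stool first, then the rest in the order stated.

stool();
translate([0, 468, 0]) bed_frame();
translate([0, 0, 397]) spool();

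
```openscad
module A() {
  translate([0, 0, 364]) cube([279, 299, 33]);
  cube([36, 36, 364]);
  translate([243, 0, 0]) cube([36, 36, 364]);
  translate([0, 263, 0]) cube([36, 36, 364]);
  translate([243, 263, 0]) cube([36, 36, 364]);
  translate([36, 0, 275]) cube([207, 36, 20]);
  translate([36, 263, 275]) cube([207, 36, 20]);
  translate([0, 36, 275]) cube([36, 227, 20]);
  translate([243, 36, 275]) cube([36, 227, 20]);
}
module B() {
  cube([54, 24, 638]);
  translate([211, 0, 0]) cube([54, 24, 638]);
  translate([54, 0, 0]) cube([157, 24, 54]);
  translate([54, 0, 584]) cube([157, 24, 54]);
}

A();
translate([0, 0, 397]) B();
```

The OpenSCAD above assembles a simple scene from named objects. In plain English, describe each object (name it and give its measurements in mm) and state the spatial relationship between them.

A is a four-legged stool. The seat is 279×299 mm, 33 mm thick, top at z = 397 mm. It stands on four square legs, each 36×36 mm in cross-section, from z = 0 to the seat underside, each flush with a corner of the seat. Four stretchers, 36 mm wide and 20 mm tall, connect adjacent legs with their undersides at z = 275 mm, each running between the inner faces of the legs it joins and aligned with the legs' outer faces on the other axis.

B is a rectangular picture frame lying in the x–z plane (depth along y). The opening is 157 mm wide (x) by 530 mm tall (z), surrounded by a border 54 mm wide on all four sides. The frame is 24 mm deep and is made of two full-height vertical stiles with two horizontal rails fitted between them.

The picture frame is on top of the stool.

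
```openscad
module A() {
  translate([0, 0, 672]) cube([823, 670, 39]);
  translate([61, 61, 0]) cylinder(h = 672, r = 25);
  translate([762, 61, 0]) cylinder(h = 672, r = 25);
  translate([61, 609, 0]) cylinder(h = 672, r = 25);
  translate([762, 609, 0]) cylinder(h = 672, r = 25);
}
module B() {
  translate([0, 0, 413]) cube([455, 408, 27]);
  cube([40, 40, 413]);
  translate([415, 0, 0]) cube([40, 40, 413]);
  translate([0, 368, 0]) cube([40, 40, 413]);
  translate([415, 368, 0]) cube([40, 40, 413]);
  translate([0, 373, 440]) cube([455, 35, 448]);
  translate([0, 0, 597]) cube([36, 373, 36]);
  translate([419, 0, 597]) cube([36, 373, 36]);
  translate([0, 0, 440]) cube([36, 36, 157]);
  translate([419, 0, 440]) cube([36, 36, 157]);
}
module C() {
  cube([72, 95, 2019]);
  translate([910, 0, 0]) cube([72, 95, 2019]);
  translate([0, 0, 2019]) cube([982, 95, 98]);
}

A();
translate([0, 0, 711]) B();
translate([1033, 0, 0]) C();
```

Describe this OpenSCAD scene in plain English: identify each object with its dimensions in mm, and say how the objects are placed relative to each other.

A is a rectangular dining table. The top is 823×670×39 mm with its upper surface at z = 711 mm. It stands on four round legs of 50 mm diameter, each leg's bounding box inset 36 mm from the nearest pair of top edges, running from the floor to the underside of the top.

B is a chair. The seat is a 455×408×27 mm slab with its top at z = 440 mm, on four 40×40 mm corner legs (flush with the seat edges, standing on z = 0). A flat backrest 35 mm thick, 448 mm tall, spans the full seat width and rises from the seat top along its +y edge, rear face flush with the rear of the seat. Two armrests of 36×36 mm section run along each side from the seat's front edge to the front of the backrest, top faces 193 mm above the seat top and outer faces flush with the seat's x-edges; a 36×36 mm post under the front of each armrest stands on the seat at the front corner.

C is a door frame. The clear opening is 838 mm wide and 2019 mm high. Two 72 mm wide jambs, 95 mm deep, stand either side of the opening from the floor to the top of the opening. A 98 mm thick head sits across the top of both jambs, spanning the full outside width of the frame.

The chair is on top of the table. The door frame is on the floor beside the table on its +x side.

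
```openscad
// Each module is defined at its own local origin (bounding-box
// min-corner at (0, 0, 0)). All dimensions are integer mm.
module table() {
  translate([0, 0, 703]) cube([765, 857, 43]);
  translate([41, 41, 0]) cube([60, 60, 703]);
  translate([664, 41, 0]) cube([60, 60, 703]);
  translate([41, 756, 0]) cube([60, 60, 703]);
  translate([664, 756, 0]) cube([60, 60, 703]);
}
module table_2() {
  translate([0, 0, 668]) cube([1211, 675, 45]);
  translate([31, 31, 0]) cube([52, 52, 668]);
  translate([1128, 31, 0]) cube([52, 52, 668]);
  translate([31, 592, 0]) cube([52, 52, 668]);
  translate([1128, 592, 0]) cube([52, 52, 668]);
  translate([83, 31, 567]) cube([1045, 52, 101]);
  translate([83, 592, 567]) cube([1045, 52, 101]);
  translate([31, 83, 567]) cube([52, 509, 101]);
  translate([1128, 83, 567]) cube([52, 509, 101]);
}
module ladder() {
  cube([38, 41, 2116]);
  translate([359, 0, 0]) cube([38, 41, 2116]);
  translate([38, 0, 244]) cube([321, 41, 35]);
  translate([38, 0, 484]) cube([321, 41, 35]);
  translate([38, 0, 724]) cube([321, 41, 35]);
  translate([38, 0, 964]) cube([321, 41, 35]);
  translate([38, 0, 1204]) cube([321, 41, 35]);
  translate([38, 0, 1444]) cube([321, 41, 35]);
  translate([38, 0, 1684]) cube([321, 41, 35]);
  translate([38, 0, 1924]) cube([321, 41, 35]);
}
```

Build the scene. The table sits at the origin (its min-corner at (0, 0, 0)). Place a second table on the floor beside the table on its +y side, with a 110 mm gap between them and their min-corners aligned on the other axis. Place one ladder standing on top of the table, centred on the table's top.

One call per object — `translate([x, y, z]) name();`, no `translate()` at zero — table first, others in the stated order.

table();
translate([0, 967, 0]) table_2();
translate([184, 408, 746]) ladder();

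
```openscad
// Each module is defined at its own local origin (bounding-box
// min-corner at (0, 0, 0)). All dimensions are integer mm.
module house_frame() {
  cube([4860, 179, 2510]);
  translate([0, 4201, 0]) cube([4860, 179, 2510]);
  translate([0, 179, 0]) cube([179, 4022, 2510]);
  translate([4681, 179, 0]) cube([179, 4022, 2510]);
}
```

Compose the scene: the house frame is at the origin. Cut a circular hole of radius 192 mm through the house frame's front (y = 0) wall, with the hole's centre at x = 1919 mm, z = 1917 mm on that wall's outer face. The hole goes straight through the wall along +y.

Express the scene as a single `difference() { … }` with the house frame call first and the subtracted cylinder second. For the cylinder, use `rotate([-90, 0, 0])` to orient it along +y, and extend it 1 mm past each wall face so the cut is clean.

difference() {
  house_frame();
  translate([1919, -1, 1917]) rotate([-90, 0, 0]) cylinder(h = 181, r = 192);
}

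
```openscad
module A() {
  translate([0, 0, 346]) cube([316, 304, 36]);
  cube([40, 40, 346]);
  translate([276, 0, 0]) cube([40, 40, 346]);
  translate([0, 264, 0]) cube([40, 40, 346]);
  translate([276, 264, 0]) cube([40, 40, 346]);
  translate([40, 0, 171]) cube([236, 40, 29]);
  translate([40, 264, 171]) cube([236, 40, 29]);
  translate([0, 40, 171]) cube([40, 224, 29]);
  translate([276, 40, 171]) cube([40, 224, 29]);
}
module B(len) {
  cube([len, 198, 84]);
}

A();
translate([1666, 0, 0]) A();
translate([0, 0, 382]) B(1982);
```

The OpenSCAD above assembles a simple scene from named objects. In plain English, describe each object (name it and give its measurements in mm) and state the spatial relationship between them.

A is a four-legged stool. The seat is 316×304 mm, 36 mm thick, top at z = 382 mm. It stands on four square legs, each 40×40 mm in cross-section, from z = 0 to the seat underside, each flush with a corner of the seat. Four stretchers, 40 mm wide and 29 mm tall, connect adjacent legs with their undersides at z = 171 mm, each running between the inner faces of the legs it joins and aligned with the legs' outer faces on the other axis.

B is a rectangular beam 1982 mm long (x), 198 mm deep (y), 84 mm thick (z).

The beam spans the tops of two stools placed 1350 mm apart, resting at z = 382 mm.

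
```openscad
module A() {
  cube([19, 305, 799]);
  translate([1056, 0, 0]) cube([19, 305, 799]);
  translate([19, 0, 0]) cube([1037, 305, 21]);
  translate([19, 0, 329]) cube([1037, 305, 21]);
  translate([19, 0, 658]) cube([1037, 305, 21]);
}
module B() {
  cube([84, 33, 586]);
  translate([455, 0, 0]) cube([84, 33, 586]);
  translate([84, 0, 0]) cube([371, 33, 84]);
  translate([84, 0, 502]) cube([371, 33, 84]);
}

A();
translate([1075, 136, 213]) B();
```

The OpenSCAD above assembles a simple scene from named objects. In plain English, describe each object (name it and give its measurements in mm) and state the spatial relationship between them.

A is a bookshelf 1075 mm wide overall, 305 mm deep and 799 mm tall. The two sides are 19 mm thick vertical panels. 3 horizontal shelves of 21 mm thickness span between the inner faces of the sides; the lowest shelf sits on the floor and shelves are stacked with a clear vertical gap of 308 mm between each pair.

B is a rectangular picture frame lying in the x–z plane (depth along y). The opening is 371 mm wide (x) by 418 mm tall (z), surrounded by a border 84 mm wide on all four sides. The frame is 33 mm deep and is made of two full-height vertical stiles with two horizontal rails fitted between them.

The picture frame is beside the bookshelf with their tops flush at z = 799.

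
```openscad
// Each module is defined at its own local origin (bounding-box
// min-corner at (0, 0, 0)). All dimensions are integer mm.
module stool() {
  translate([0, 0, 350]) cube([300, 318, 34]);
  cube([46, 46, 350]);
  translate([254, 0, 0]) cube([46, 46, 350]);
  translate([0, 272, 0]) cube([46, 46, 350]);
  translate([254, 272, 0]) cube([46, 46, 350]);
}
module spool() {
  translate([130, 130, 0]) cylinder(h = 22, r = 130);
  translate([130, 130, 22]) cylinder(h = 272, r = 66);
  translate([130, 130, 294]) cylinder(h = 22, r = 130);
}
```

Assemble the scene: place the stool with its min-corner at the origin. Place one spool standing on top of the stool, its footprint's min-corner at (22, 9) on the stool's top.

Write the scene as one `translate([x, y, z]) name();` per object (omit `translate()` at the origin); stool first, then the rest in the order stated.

stool();
translate([22, 9, 384]) spool();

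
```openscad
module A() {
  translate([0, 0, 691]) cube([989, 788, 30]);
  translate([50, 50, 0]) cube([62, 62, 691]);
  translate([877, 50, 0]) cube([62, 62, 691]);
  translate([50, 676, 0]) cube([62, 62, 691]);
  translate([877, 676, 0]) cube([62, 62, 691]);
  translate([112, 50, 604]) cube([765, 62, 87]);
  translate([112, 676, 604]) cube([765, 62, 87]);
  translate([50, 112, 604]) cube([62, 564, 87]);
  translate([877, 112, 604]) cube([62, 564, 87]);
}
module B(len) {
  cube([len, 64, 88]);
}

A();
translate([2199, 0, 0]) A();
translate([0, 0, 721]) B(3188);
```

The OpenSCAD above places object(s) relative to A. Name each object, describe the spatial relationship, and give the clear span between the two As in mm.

Second table starts at x = 2199; first ends at x = 989; clear span = 2199 − 989 = 1210 mm.

A is a table. B is a beam. A beam spans the tops of two tables. The clear span between the two tables is 1210 mm.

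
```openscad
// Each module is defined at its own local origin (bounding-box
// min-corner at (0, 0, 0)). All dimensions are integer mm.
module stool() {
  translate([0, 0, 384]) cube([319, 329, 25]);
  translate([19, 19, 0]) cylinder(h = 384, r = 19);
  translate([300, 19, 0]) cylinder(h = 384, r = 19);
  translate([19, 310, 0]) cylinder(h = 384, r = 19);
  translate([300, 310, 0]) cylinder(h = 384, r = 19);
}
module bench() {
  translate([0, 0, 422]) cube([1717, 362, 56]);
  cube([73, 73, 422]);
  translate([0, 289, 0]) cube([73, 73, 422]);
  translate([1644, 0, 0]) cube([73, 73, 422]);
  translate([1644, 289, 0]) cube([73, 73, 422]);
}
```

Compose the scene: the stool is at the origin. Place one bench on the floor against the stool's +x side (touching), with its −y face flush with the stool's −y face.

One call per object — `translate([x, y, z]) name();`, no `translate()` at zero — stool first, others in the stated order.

stool();
translate([319, 0, 0]) bench();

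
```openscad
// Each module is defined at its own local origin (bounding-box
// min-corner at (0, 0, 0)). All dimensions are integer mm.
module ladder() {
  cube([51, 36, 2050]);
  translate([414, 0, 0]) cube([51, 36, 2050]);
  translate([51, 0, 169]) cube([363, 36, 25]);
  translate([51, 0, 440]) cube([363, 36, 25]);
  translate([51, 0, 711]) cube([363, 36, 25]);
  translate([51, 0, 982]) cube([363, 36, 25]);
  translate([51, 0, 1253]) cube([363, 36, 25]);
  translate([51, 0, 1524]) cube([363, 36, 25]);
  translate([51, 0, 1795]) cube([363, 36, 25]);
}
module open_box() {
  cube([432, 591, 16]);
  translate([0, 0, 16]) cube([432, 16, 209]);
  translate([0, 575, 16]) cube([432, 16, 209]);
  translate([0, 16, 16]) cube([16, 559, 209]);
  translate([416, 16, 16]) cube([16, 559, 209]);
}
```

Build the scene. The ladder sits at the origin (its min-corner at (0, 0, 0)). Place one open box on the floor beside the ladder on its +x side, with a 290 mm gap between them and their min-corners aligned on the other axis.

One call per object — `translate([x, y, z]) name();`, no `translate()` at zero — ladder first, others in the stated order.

ladder();
translate([755, 0, 0]) open_box();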